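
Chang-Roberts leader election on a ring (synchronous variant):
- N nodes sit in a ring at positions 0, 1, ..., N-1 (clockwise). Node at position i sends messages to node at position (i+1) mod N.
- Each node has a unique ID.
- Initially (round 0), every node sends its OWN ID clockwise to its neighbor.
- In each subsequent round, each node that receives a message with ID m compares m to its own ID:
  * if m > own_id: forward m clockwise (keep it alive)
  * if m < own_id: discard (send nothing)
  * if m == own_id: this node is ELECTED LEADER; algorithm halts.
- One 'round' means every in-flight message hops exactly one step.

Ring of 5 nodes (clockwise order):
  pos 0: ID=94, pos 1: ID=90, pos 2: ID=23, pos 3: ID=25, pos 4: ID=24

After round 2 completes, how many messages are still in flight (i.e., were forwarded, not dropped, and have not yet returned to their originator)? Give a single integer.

Round 1: pos1(id90) recv 94: fwd; pos2(id23) recv 90: fwd; pos3(id25) recv 23: drop; pos4(id24) recv 25: fwd; pos0(id94) recv 24: drop
Round 2: pos2(id23) recv 94: fwd; pos3(id25) recv 90: fwd; pos0(id94) recv 25: drop
After round 2: 2 messages still in flight

Answer: 2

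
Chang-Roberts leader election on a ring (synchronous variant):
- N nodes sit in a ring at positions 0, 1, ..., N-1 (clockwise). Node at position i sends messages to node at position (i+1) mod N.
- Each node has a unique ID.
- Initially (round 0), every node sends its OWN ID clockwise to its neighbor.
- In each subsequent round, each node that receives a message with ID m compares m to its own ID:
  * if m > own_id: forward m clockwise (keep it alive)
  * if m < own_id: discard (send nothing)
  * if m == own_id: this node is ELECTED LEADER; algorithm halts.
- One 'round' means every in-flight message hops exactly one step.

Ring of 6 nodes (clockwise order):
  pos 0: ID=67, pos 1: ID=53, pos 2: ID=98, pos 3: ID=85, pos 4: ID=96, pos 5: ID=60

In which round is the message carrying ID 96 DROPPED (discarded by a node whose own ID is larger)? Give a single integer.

Answer: 4

Derivation:
Round 1: pos1(id53) recv 67: fwd; pos2(id98) recv 53: drop; pos3(id85) recv 98: fwd; pos4(id96) recv 85: drop; pos5(id60) recv 96: fwd; pos0(id67) recv 60: drop
Round 2: pos2(id98) recv 67: drop; pos4(id96) recv 98: fwd; pos0(id67) recv 96: fwd
Round 3: pos5(id60) recv 98: fwd; pos1(id53) recv 96: fwd
Round 4: pos0(id67) recv 98: fwd; pos2(id98) recv 96: drop
Round 5: pos1(id53) recv 98: fwd
Round 6: pos2(id98) recv 98: ELECTED
Message ID 96 originates at pos 4; dropped at pos 2 in round 4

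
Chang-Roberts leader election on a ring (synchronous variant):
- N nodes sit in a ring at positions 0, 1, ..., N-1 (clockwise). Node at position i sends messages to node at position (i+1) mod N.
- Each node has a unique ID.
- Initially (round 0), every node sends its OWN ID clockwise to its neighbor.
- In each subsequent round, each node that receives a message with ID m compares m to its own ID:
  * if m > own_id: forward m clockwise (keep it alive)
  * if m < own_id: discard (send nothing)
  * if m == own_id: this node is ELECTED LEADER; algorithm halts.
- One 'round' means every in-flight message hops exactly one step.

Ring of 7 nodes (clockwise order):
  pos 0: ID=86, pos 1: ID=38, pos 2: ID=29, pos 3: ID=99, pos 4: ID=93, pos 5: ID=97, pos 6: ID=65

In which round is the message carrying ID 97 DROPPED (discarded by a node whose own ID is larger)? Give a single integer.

Round 1: pos1(id38) recv 86: fwd; pos2(id29) recv 38: fwd; pos3(id99) recv 29: drop; pos4(id93) recv 99: fwd; pos5(id97) recv 93: drop; pos6(id65) recv 97: fwd; pos0(id86) recv 65: drop
Round 2: pos2(id29) recv 86: fwd; pos3(id99) recv 38: drop; pos5(id97) recv 99: fwd; pos0(id86) recv 97: fwd
Round 3: pos3(id99) recv 86: drop; pos6(id65) recv 99: fwd; pos1(id38) recv 97: fwd
Round 4: pos0(id86) recv 99: fwd; pos2(id29) recv 97: fwd
Round 5: pos1(id38) recv 99: fwd; pos3(id99) recv 97: drop
Round 6: pos2(id29) recv 99: fwd
Round 7: pos3(id99) recv 99: ELECTED
Message ID 97 originates at pos 5; dropped at pos 3 in round 5

Answer: 5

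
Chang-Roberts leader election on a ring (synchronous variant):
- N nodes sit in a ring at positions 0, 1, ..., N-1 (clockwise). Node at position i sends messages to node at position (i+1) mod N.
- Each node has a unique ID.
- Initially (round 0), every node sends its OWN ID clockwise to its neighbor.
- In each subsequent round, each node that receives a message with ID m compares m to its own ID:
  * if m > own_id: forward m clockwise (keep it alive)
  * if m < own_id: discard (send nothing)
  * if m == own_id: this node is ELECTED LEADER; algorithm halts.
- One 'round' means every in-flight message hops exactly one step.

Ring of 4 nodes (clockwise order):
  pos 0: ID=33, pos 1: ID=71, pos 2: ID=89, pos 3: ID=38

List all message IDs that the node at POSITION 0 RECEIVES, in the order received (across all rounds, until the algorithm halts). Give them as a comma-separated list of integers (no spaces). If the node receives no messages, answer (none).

Round 1: pos1(id71) recv 33: drop; pos2(id89) recv 71: drop; pos3(id38) recv 89: fwd; pos0(id33) recv 38: fwd
Round 2: pos0(id33) recv 89: fwd; pos1(id71) recv 38: drop
Round 3: pos1(id71) recv 89: fwd
Round 4: pos2(id89) recv 89: ELECTED

Answer: 38,89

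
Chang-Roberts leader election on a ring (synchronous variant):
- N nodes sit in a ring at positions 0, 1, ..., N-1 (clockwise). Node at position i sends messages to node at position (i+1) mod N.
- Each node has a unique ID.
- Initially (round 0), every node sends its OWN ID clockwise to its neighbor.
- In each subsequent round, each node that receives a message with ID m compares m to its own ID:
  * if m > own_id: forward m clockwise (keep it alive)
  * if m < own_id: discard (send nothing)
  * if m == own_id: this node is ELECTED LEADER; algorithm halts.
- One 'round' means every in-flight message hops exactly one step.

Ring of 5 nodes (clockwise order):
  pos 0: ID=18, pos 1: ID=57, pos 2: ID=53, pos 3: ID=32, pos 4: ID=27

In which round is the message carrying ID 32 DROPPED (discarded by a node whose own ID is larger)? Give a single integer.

Round 1: pos1(id57) recv 18: drop; pos2(id53) recv 57: fwd; pos3(id32) recv 53: fwd; pos4(id27) recv 32: fwd; pos0(id18) recv 27: fwd
Round 2: pos3(id32) recv 57: fwd; pos4(id27) recv 53: fwd; pos0(id18) recv 32: fwd; pos1(id57) recv 27: drop
Round 3: pos4(id27) recv 57: fwd; pos0(id18) recv 53: fwd; pos1(id57) recv 32: drop
Round 4: pos0(id18) recv 57: fwd; pos1(id57) recv 53: drop
Round 5: pos1(id57) recv 57: ELECTED
Message ID 32 originates at pos 3; dropped at pos 1 in round 3

Answer: 3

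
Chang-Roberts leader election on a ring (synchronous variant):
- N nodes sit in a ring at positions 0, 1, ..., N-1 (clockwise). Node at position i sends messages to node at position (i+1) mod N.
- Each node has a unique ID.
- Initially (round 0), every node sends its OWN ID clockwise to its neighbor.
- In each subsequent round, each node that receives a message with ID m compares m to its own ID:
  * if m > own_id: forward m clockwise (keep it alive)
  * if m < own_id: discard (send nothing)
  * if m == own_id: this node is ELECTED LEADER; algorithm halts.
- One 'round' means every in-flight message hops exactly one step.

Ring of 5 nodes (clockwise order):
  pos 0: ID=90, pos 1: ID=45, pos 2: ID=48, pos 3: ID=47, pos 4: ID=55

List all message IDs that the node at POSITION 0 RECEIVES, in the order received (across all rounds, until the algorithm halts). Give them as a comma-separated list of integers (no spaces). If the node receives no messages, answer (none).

Round 1: pos1(id45) recv 90: fwd; pos2(id48) recv 45: drop; pos3(id47) recv 48: fwd; pos4(id55) recv 47: drop; pos0(id90) recv 55: drop
Round 2: pos2(id48) recv 90: fwd; pos4(id55) recv 48: drop
Round 3: pos3(id47) recv 90: fwd
Round 4: pos4(id55) recv 90: fwd
Round 5: pos0(id90) recv 90: ELECTED

Answer: 55,90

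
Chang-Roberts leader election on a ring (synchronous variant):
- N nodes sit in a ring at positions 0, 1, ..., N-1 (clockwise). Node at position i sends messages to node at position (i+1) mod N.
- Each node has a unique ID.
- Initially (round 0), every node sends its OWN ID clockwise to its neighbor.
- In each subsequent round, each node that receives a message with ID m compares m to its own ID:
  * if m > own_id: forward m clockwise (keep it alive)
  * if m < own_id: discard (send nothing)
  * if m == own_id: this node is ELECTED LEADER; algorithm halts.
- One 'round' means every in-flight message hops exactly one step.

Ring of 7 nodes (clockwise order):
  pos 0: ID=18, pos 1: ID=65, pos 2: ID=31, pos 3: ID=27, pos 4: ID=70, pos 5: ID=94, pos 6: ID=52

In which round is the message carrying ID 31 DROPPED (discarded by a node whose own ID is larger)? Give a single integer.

Answer: 2

Derivation:
Round 1: pos1(id65) recv 18: drop; pos2(id31) recv 65: fwd; pos3(id27) recv 31: fwd; pos4(id70) recv 27: drop; pos5(id94) recv 70: drop; pos6(id52) recv 94: fwd; pos0(id18) recv 52: fwd
Round 2: pos3(id27) recv 65: fwd; pos4(id70) recv 31: drop; pos0(id18) recv 94: fwd; pos1(id65) recv 52: drop
Round 3: pos4(id70) recv 65: drop; pos1(id65) recv 94: fwd
Round 4: pos2(id31) recv 94: fwd
Round 5: pos3(id27) recv 94: fwd
Round 6: pos4(id70) recv 94: fwd
Round 7: pos5(id94) recv 94: ELECTED
Message ID 31 originates at pos 2; dropped at pos 4 in round 2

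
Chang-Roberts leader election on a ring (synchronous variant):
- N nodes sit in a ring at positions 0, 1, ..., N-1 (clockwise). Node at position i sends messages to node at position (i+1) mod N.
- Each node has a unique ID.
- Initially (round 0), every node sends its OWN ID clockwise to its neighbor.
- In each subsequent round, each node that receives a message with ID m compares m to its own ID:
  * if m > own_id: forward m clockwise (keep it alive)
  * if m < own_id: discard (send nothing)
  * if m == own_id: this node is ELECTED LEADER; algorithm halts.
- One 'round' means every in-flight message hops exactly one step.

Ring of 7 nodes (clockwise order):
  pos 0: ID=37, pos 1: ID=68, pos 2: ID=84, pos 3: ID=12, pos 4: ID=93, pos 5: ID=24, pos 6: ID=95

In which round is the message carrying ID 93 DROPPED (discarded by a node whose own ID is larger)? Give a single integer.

Round 1: pos1(id68) recv 37: drop; pos2(id84) recv 68: drop; pos3(id12) recv 84: fwd; pos4(id93) recv 12: drop; pos5(id24) recv 93: fwd; pos6(id95) recv 24: drop; pos0(id37) recv 95: fwd
Round 2: pos4(id93) recv 84: drop; pos6(id95) recv 93: drop; pos1(id68) recv 95: fwd
Round 3: pos2(id84) recv 95: fwd
Round 4: pos3(id12) recv 95: fwd
Round 5: pos4(id93) recv 95: fwd
Round 6: pos5(id24) recv 95: fwd
Round 7: pos6(id95) recv 95: ELECTED
Message ID 93 originates at pos 4; dropped at pos 6 in round 2

Answer: 2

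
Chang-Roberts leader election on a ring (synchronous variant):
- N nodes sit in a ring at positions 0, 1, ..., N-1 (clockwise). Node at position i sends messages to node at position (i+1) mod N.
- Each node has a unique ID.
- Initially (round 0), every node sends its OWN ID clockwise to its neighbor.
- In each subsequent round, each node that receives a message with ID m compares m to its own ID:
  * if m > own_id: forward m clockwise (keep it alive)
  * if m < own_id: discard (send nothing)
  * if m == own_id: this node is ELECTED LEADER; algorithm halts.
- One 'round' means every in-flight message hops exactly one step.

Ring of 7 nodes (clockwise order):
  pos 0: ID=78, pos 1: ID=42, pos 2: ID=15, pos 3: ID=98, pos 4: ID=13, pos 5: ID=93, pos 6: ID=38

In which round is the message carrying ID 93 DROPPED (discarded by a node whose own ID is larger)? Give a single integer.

Answer: 5

Derivation:
Round 1: pos1(id42) recv 78: fwd; pos2(id15) recv 42: fwd; pos3(id98) recv 15: drop; pos4(id13) recv 98: fwd; pos5(id93) recv 13: drop; pos6(id38) recv 93: fwd; pos0(id78) recv 38: drop
Round 2: pos2(id15) recv 78: fwd; pos3(id98) recv 42: drop; pos5(id93) recv 98: fwd; pos0(id78) recv 93: fwd
Round 3: pos3(id98) recv 78: drop; pos6(id38) recv 98: fwd; pos1(id42) recv 93: fwd
Round 4: pos0(id78) recv 98: fwd; pos2(id15) recv 93: fwd
Round 5: pos1(id42) recv 98: fwd; pos3(id98) recv 93: drop
Round 6: pos2(id15) recv 98: fwd
Round 7: pos3(id98) recv 98: ELECTED
Message ID 93 originates at pos 5; dropped at pos 3 in round 5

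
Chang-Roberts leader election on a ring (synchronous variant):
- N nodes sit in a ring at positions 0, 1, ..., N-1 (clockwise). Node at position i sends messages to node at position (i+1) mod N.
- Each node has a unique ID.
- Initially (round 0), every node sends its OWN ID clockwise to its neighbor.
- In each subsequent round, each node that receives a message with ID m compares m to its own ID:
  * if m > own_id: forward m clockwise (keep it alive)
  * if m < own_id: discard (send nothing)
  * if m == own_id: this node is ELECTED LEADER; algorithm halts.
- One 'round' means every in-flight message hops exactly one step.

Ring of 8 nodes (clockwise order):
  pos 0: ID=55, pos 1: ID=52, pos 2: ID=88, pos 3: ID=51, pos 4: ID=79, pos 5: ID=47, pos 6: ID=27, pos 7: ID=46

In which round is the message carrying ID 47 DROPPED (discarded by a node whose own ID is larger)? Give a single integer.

Round 1: pos1(id52) recv 55: fwd; pos2(id88) recv 52: drop; pos3(id51) recv 88: fwd; pos4(id79) recv 51: drop; pos5(id47) recv 79: fwd; pos6(id27) recv 47: fwd; pos7(id46) recv 27: drop; pos0(id55) recv 46: drop
Round 2: pos2(id88) recv 55: drop; pos4(id79) recv 88: fwd; pos6(id27) recv 79: fwd; pos7(id46) recv 47: fwd
Round 3: pos5(id47) recv 88: fwd; pos7(id46) recv 79: fwd; pos0(id55) recv 47: drop
Round 4: pos6(id27) recv 88: fwd; pos0(id55) recv 79: fwd
Round 5: pos7(id46) recv 88: fwd; pos1(id52) recv 79: fwd
Round 6: pos0(id55) recv 88: fwd; pos2(id88) recv 79: drop
Round 7: pos1(id52) recv 88: fwd
Round 8: pos2(id88) recv 88: ELECTED
Message ID 47 originates at pos 5; dropped at pos 0 in round 3

Answer: 3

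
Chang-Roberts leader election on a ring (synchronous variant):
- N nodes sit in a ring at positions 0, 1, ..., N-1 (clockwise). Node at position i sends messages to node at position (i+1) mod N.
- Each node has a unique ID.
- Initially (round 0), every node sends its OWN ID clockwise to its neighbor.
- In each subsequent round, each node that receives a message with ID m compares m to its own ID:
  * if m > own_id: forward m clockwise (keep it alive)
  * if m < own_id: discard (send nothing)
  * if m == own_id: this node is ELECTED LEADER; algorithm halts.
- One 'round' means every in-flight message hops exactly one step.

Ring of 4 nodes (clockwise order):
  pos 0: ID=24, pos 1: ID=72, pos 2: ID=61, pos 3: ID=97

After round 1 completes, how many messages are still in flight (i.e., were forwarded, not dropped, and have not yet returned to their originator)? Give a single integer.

Round 1: pos1(id72) recv 24: drop; pos2(id61) recv 72: fwd; pos3(id97) recv 61: drop; pos0(id24) recv 97: fwd
After round 1: 2 messages still in flight

Answer: 2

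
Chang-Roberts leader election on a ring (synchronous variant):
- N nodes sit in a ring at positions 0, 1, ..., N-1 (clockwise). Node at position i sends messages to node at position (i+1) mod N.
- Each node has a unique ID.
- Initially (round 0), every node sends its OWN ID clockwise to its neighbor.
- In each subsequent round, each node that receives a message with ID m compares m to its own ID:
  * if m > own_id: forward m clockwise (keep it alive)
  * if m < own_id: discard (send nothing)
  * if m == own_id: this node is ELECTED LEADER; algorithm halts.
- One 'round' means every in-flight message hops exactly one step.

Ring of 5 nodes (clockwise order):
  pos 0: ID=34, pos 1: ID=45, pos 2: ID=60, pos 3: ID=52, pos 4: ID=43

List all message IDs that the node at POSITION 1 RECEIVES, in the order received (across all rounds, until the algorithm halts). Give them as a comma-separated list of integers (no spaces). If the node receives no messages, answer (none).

Answer: 34,43,52,60

Derivation:
Round 1: pos1(id45) recv 34: drop; pos2(id60) recv 45: drop; pos3(id52) recv 60: fwd; pos4(id43) recv 52: fwd; pos0(id34) recv 43: fwd
Round 2: pos4(id43) recv 60: fwd; pos0(id34) recv 52: fwd; pos1(id45) recv 43: drop
Round 3: pos0(id34) recv 60: fwd; pos1(id45) recv 52: fwd
Round 4: pos1(id45) recv 60: fwd; pos2(id60) recv 52: drop
Round 5: pos2(id60) recv 60: ELECTED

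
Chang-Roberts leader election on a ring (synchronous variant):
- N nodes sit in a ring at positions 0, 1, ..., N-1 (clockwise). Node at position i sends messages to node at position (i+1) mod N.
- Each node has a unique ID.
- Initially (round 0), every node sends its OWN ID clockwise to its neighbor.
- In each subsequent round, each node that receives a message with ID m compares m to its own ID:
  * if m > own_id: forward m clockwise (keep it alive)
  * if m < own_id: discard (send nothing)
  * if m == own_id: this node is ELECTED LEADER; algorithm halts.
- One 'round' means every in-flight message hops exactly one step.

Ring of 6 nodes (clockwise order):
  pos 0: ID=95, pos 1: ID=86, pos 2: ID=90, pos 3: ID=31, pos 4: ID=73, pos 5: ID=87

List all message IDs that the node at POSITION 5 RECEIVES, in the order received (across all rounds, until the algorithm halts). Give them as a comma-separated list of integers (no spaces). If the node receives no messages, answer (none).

Answer: 73,90,95

Derivation:
Round 1: pos1(id86) recv 95: fwd; pos2(id90) recv 86: drop; pos3(id31) recv 90: fwd; pos4(id73) recv 31: drop; pos5(id87) recv 73: drop; pos0(id95) recv 87: drop
Round 2: pos2(id90) recv 95: fwd; pos4(id73) recv 90: fwd
Round 3: pos3(id31) recv 95: fwd; pos5(id87) recv 90: fwd
Round 4: pos4(id73) recv 95: fwd; pos0(id95) recv 90: drop
Round 5: pos5(id87) recv 95: fwd
Round 6: pos0(id95) recv 95: ELECTED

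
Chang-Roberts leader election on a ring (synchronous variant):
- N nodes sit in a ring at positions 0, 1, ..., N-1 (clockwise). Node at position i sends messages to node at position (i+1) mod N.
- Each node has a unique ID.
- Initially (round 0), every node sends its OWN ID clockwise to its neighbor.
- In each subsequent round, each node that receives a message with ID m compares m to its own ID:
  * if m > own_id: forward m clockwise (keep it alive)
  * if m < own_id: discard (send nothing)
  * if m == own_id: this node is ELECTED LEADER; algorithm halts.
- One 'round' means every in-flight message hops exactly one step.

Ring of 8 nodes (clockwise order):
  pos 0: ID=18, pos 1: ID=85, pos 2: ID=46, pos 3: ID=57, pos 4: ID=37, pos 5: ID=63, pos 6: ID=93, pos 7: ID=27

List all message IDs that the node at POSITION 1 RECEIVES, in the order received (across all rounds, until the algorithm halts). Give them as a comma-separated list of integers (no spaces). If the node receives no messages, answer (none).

Round 1: pos1(id85) recv 18: drop; pos2(id46) recv 85: fwd; pos3(id57) recv 46: drop; pos4(id37) recv 57: fwd; pos5(id63) recv 37: drop; pos6(id93) recv 63: drop; pos7(id27) recv 93: fwd; pos0(id18) recv 27: fwd
Round 2: pos3(id57) recv 85: fwd; pos5(id63) recv 57: drop; pos0(id18) recv 93: fwd; pos1(id85) recv 27: drop
Round 3: pos4(id37) recv 85: fwd; pos1(id85) recv 93: fwd
Round 4: pos5(id63) recv 85: fwd; pos2(id46) recv 93: fwd
Round 5: pos6(id93) recv 85: drop; pos3(id57) recv 93: fwd
Round 6: pos4(id37) recv 93: fwd
Round 7: pos5(id63) recv 93: fwd
Round 8: pos6(id93) recv 93: ELECTED

Answer: 18,27,93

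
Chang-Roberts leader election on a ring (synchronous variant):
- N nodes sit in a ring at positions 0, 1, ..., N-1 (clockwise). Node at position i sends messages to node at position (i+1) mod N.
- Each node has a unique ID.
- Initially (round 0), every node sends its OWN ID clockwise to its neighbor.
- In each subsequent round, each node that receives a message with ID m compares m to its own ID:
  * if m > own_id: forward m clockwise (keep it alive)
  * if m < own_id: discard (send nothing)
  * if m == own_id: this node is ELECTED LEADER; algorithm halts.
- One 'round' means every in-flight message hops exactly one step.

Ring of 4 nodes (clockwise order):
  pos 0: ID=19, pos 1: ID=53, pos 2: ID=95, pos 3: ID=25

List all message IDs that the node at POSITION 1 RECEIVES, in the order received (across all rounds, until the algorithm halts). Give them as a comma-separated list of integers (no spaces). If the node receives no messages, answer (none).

Answer: 19,25,95

Derivation:
Round 1: pos1(id53) recv 19: drop; pos2(id95) recv 53: drop; pos3(id25) recv 95: fwd; pos0(id19) recv 25: fwd
Round 2: pos0(id19) recv 95: fwd; pos1(id53) recv 25: drop
Round 3: pos1(id53) recv 95: fwd
Round 4: pos2(id95) recv 95: ELECTED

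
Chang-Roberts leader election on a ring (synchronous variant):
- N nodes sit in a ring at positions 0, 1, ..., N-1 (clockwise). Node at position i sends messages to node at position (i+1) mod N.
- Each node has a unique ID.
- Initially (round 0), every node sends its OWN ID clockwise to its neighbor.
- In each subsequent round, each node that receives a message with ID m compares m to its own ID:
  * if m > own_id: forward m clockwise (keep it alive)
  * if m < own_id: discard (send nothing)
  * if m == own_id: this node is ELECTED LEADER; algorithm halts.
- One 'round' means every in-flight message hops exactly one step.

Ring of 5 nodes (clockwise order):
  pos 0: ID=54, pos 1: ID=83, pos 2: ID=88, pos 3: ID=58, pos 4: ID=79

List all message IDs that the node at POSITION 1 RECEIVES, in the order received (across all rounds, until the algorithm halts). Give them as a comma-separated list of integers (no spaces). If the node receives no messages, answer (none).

Answer: 54,79,88

Derivation:
Round 1: pos1(id83) recv 54: drop; pos2(id88) recv 83: drop; pos3(id58) recv 88: fwd; pos4(id79) recv 58: drop; pos0(id54) recv 79: fwd
Round 2: pos4(id79) recv 88: fwd; pos1(id83) recv 79: drop
Round 3: pos0(id54) recv 88: fwd
Round 4: pos1(id83) recv 88: fwd
Round 5: pos2(id88) recv 88: ELECTED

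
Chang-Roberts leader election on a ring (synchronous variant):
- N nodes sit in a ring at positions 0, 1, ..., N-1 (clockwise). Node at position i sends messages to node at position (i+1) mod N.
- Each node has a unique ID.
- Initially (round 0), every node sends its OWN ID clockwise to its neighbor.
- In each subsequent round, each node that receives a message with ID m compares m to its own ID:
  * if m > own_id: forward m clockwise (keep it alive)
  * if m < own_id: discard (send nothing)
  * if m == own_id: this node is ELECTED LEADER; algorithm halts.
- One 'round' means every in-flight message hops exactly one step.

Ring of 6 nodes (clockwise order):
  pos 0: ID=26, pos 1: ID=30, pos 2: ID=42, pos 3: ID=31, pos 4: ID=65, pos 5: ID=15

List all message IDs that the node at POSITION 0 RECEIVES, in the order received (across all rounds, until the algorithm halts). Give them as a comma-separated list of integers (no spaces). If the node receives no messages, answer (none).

Round 1: pos1(id30) recv 26: drop; pos2(id42) recv 30: drop; pos3(id31) recv 42: fwd; pos4(id65) recv 31: drop; pos5(id15) recv 65: fwd; pos0(id26) recv 15: drop
Round 2: pos4(id65) recv 42: drop; pos0(id26) recv 65: fwd
Round 3: pos1(id30) recv 65: fwd
Round 4: pos2(id42) recv 65: fwd
Round 5: pos3(id31) recv 65: fwd
Round 6: pos4(id65) recv 65: ELECTED

Answer: 15,65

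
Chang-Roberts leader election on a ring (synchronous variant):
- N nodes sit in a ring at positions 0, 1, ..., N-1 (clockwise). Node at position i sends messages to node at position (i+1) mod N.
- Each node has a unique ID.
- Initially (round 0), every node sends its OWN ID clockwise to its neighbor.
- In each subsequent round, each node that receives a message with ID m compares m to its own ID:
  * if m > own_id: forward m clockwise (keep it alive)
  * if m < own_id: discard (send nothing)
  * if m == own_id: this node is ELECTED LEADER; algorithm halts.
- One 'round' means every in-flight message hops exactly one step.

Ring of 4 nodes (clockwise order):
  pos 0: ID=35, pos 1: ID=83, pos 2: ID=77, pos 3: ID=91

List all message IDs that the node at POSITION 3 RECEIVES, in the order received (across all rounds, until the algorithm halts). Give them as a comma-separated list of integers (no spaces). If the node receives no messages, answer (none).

Round 1: pos1(id83) recv 35: drop; pos2(id77) recv 83: fwd; pos3(id91) recv 77: drop; pos0(id35) recv 91: fwd
Round 2: pos3(id91) recv 83: drop; pos1(id83) recv 91: fwd
Round 3: pos2(id77) recv 91: fwd
Round 4: pos3(id91) recv 91: ELECTED

Answer: 77,83,91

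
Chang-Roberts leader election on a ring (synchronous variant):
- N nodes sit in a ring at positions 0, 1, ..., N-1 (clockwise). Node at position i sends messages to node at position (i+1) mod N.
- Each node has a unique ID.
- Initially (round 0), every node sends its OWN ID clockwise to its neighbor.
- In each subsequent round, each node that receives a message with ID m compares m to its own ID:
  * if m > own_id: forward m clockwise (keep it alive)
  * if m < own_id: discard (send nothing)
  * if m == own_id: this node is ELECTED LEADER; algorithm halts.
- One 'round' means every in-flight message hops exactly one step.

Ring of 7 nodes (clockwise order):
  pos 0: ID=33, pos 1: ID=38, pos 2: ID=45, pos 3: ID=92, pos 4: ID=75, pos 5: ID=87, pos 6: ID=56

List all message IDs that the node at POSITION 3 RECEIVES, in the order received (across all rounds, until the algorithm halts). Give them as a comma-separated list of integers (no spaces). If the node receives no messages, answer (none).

Answer: 45,56,87,92

Derivation:
Round 1: pos1(id38) recv 33: drop; pos2(id45) recv 38: drop; pos3(id92) recv 45: drop; pos4(id75) recv 92: fwd; pos5(id87) recv 75: drop; pos6(id56) recv 87: fwd; pos0(id33) recv 56: fwd
Round 2: pos5(id87) recv 92: fwd; pos0(id33) recv 87: fwd; pos1(id38) recv 56: fwd
Round 3: pos6(id56) recv 92: fwd; pos1(id38) recv 87: fwd; pos2(id45) recv 56: fwd
Round 4: pos0(id33) recv 92: fwd; pos2(id45) recv 87: fwd; pos3(id92) recv 56: drop
Round 5: pos1(id38) recv 92: fwd; pos3(id92) recv 87: drop
Round 6: pos2(id45) recv 92: fwd
Round 7: pos3(id92) recv 92: ELECTED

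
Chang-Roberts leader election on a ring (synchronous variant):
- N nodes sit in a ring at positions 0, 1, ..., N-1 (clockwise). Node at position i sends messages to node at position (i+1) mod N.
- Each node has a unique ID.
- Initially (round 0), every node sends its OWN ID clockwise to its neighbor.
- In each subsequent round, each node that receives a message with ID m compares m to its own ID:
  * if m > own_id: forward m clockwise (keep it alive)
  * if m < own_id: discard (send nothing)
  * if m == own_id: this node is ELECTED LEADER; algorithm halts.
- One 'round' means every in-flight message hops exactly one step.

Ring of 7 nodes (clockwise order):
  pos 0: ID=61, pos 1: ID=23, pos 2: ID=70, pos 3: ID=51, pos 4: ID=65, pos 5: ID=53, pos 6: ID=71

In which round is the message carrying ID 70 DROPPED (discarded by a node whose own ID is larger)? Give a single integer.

Answer: 4

Derivation:
Round 1: pos1(id23) recv 61: fwd; pos2(id70) recv 23: drop; pos3(id51) recv 70: fwd; pos4(id65) recv 51: drop; pos5(id53) recv 65: fwd; pos6(id71) recv 53: drop; pos0(id61) recv 71: fwd
Round 2: pos2(id70) recv 61: drop; pos4(id65) recv 70: fwd; pos6(id71) recv 65: drop; pos1(id23) recv 71: fwd
Round 3: pos5(id53) recv 70: fwd; pos2(id70) recv 71: fwd
Round 4: pos6(id71) recv 70: drop; pos3(id51) recv 71: fwd
Round 5: pos4(id65) recv 71: fwd
Round 6: pos5(id53) recv 71: fwd
Round 7: pos6(id71) recv 71: ELECTED
Message ID 70 originates at pos 2; dropped at pos 6 in round 4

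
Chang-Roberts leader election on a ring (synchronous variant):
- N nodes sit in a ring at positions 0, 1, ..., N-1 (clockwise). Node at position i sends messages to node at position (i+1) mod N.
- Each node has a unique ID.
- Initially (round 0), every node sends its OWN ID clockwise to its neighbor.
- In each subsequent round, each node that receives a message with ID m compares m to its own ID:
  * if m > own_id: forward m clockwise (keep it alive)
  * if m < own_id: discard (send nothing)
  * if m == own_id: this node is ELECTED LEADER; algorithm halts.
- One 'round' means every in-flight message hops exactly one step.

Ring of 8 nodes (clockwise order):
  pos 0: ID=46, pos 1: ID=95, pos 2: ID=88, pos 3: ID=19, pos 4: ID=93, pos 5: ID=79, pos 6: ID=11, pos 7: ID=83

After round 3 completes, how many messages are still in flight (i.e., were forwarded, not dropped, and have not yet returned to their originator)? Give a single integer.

Answer: 2

Derivation:
Round 1: pos1(id95) recv 46: drop; pos2(id88) recv 95: fwd; pos3(id19) recv 88: fwd; pos4(id93) recv 19: drop; pos5(id79) recv 93: fwd; pos6(id11) recv 79: fwd; pos7(id83) recv 11: drop; pos0(id46) recv 83: fwd
Round 2: pos3(id19) recv 95: fwd; pos4(id93) recv 88: drop; pos6(id11) recv 93: fwd; pos7(id83) recv 79: drop; pos1(id95) recv 83: drop
Round 3: pos4(id93) recv 95: fwd; pos7(id83) recv 93: fwd
After round 3: 2 messages still in flight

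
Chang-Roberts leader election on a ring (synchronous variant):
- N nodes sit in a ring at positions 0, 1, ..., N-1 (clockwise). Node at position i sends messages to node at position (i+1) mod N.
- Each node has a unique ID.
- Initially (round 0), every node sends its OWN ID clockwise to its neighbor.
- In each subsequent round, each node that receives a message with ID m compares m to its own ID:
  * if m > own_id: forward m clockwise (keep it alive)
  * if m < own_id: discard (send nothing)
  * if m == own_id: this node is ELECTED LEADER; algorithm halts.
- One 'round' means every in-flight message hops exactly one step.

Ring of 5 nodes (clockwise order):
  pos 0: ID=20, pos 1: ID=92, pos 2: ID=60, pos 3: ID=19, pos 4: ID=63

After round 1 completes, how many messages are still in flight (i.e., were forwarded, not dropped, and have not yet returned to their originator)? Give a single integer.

Answer: 3

Derivation:
Round 1: pos1(id92) recv 20: drop; pos2(id60) recv 92: fwd; pos3(id19) recv 60: fwd; pos4(id63) recv 19: drop; pos0(id20) recv 63: fwd
After round 1: 3 messages still in flight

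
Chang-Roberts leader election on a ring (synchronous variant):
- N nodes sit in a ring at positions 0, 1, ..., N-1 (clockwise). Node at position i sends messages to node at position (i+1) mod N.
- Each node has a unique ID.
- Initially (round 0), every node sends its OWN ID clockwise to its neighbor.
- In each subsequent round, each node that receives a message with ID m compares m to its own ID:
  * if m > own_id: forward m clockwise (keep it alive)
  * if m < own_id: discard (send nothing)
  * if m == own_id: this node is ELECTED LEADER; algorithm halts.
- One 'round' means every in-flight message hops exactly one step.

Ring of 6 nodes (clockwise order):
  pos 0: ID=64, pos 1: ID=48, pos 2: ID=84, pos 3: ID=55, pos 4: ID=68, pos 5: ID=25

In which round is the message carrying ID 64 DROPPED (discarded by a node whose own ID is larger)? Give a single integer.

Answer: 2

Derivation:
Round 1: pos1(id48) recv 64: fwd; pos2(id84) recv 48: drop; pos3(id55) recv 84: fwd; pos4(id68) recv 55: drop; pos5(id25) recv 68: fwd; pos0(id64) recv 25: drop
Round 2: pos2(id84) recv 64: drop; pos4(id68) recv 84: fwd; pos0(id64) recv 68: fwd
Round 3: pos5(id25) recv 84: fwd; pos1(id48) recv 68: fwd
Round 4: pos0(id64) recv 84: fwd; pos2(id84) recv 68: drop
Round 5: pos1(id48) recv 84: fwd
Round 6: pos2(id84) recv 84: ELECTED
Message ID 64 originates at pos 0; dropped at pos 2 in round 2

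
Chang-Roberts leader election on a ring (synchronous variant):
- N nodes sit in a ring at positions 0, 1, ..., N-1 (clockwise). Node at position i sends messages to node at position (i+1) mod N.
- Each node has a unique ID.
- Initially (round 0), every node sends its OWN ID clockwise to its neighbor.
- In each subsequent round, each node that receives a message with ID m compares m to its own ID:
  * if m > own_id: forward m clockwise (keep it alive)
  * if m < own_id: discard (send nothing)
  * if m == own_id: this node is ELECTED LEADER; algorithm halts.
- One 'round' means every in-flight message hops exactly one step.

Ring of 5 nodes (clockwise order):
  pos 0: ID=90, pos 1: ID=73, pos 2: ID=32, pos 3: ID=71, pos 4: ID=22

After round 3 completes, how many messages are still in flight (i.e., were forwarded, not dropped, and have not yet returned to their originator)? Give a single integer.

Answer: 2

Derivation:
Round 1: pos1(id73) recv 90: fwd; pos2(id32) recv 73: fwd; pos3(id71) recv 32: drop; pos4(id22) recv 71: fwd; pos0(id90) recv 22: drop
Round 2: pos2(id32) recv 90: fwd; pos3(id71) recv 73: fwd; pos0(id90) recv 71: drop
Round 3: pos3(id71) recv 90: fwd; pos4(id22) recv 73: fwd
After round 3: 2 messages still in flight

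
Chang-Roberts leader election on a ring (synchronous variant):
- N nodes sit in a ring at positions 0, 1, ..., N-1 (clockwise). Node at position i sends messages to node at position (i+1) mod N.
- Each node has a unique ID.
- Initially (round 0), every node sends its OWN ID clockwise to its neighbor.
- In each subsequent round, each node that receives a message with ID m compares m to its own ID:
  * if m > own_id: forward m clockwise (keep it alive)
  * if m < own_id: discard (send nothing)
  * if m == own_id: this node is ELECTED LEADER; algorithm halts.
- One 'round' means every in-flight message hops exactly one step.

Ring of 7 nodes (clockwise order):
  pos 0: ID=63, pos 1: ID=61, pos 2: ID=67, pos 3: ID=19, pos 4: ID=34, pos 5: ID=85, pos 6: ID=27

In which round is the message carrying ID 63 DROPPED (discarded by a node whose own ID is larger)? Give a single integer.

Round 1: pos1(id61) recv 63: fwd; pos2(id67) recv 61: drop; pos3(id19) recv 67: fwd; pos4(id34) recv 19: drop; pos5(id85) recv 34: drop; pos6(id27) recv 85: fwd; pos0(id63) recv 27: drop
Round 2: pos2(id67) recv 63: drop; pos4(id34) recv 67: fwd; pos0(id63) recv 85: fwd
Round 3: pos5(id85) recv 67: drop; pos1(id61) recv 85: fwd
Round 4: pos2(id67) recv 85: fwd
Round 5: pos3(id19) recv 85: fwd
Round 6: pos4(id34) recv 85: fwd
Round 7: pos5(id85) recv 85: ELECTED
Message ID 63 originates at pos 0; dropped at pos 2 in round 2

Answer: 2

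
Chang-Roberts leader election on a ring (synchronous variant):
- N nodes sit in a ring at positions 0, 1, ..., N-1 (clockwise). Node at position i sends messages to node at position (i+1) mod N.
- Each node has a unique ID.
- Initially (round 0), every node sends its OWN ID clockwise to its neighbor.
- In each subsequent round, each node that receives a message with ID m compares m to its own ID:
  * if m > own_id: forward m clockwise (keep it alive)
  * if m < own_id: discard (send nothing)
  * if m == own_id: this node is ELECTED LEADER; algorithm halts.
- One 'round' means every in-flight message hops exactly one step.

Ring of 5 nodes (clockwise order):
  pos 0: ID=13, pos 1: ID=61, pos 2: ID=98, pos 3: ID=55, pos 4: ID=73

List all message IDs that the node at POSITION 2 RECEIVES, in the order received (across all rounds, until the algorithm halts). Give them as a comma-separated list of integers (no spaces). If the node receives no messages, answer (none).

Round 1: pos1(id61) recv 13: drop; pos2(id98) recv 61: drop; pos3(id55) recv 98: fwd; pos4(id73) recv 55: drop; pos0(id13) recv 73: fwd
Round 2: pos4(id73) recv 98: fwd; pos1(id61) recv 73: fwd
Round 3: pos0(id13) recv 98: fwd; pos2(id98) recv 73: drop
Round 4: pos1(id61) recv 98: fwd
Round 5: pos2(id98) recv 98: ELECTED

Answer: 61,73,98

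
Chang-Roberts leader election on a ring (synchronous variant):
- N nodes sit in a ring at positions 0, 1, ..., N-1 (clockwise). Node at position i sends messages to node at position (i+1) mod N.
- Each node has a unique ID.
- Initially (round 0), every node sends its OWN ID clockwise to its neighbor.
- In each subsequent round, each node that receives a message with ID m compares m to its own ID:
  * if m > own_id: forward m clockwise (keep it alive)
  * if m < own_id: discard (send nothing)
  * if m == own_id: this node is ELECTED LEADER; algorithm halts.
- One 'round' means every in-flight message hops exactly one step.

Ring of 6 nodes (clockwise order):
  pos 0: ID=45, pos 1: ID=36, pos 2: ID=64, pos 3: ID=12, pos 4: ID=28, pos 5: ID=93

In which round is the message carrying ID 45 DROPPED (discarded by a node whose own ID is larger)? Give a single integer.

Answer: 2

Derivation:
Round 1: pos1(id36) recv 45: fwd; pos2(id64) recv 36: drop; pos3(id12) recv 64: fwd; pos4(id28) recv 12: drop; pos5(id93) recv 28: drop; pos0(id45) recv 93: fwd
Round 2: pos2(id64) recv 45: drop; pos4(id28) recv 64: fwd; pos1(id36) recv 93: fwd
Round 3: pos5(id93) recv 64: drop; pos2(id64) recv 93: fwd
Round 4: pos3(id12) recv 93: fwd
Round 5: pos4(id28) recv 93: fwd
Round 6: pos5(id93) recv 93: ELECTED
Message ID 45 originates at pos 0; dropped at pos 2 in round 2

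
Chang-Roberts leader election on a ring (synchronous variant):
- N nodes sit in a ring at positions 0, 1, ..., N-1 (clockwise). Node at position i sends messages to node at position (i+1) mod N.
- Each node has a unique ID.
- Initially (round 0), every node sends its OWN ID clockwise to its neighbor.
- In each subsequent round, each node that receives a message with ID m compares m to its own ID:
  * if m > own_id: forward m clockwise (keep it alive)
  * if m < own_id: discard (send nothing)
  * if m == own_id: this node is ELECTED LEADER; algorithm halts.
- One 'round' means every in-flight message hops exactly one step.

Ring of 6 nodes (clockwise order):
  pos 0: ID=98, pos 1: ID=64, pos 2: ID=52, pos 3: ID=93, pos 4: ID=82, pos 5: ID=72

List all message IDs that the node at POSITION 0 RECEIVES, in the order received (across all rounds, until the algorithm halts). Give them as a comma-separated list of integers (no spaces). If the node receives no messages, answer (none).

Answer: 72,82,93,98

Derivation:
Round 1: pos1(id64) recv 98: fwd; pos2(id52) recv 64: fwd; pos3(id93) recv 52: drop; pos4(id82) recv 93: fwd; pos5(id72) recv 82: fwd; pos0(id98) recv 72: drop
Round 2: pos2(id52) recv 98: fwd; pos3(id93) recv 64: drop; pos5(id72) recv 93: fwd; pos0(id98) recv 82: drop
Round 3: pos3(id93) recv 98: fwd; pos0(id98) recv 93: drop
Round 4: pos4(id82) recv 98: fwd
Round 5: pos5(id72) recv 98: fwd
Round 6: pos0(id98) recv 98: ELECTED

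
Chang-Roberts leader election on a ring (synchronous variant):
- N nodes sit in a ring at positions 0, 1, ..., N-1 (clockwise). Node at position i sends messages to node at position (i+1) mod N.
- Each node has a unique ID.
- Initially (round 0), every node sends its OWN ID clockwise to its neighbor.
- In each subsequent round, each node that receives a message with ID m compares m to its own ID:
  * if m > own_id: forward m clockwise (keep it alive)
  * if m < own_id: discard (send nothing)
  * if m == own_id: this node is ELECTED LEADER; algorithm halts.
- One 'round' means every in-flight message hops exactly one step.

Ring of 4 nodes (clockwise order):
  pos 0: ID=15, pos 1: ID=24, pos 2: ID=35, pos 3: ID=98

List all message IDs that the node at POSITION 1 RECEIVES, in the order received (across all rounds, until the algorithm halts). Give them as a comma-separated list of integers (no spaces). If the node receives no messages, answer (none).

Answer: 15,98

Derivation:
Round 1: pos1(id24) recv 15: drop; pos2(id35) recv 24: drop; pos3(id98) recv 35: drop; pos0(id15) recv 98: fwd
Round 2: pos1(id24) recv 98: fwd
Round 3: pos2(id35) recv 98: fwd
Round 4: pos3(id98) recv 98: ELECTED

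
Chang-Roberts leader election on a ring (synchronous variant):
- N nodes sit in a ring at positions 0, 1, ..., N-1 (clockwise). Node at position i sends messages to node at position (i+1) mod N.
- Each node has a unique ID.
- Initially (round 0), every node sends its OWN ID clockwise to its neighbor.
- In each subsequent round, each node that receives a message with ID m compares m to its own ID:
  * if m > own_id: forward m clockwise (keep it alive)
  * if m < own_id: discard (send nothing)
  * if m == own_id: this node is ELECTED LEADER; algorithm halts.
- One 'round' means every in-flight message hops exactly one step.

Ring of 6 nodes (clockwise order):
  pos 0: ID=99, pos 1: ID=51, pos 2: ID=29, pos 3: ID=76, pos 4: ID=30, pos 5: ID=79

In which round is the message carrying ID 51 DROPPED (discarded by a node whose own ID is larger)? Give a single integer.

Answer: 2

Derivation:
Round 1: pos1(id51) recv 99: fwd; pos2(id29) recv 51: fwd; pos3(id76) recv 29: drop; pos4(id30) recv 76: fwd; pos5(id79) recv 30: drop; pos0(id99) recv 79: drop
Round 2: pos2(id29) recv 99: fwd; pos3(id76) recv 51: drop; pos5(id79) recv 76: drop
Round 3: pos3(id76) recv 99: fwd
Round 4: pos4(id30) recv 99: fwd
Round 5: pos5(id79) recv 99: fwd
Round 6: pos0(id99) recv 99: ELECTED
Message ID 51 originates at pos 1; dropped at pos 3 in round 2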